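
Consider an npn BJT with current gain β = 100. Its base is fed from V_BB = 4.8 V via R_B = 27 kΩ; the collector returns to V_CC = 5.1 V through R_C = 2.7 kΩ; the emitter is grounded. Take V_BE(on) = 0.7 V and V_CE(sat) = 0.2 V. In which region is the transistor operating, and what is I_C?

saturation; I_C ≈ 1.8 mA

Assume active: I_B = (4.8 − 0.7)/27 = 0.152 mA, giving I_C = β·I_B = 15.2 mA.
But then V_CE = 5.1 − 15.2×2.7 = -35.9 V < V_CE(sat) = 0.2 V — impossible in the active region.
So the transistor is saturated. With V_CE = 0.2 V, I_C = (V_CC − 0.2)/R_C = 4.9/2.7 = 1.81 mA.
Check: β·I_B = 15.2 mA > I_C = 1.81 mA, confirming saturation.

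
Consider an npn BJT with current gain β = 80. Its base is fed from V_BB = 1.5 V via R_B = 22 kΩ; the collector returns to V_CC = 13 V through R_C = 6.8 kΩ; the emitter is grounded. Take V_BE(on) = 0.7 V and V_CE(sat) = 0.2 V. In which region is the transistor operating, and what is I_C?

saturation; I_C ≈ 1.9 mA

Assume active: I_B = (1.5 − 0.7)/22 = 0.0364 mA, giving I_C = β·I_B = 2.91 mA.
But then V_CE = 13 − 2.91×6.8 = -6.78 V < V_CE(sat) = 0.2 V — impossible in the active region.
So the transistor is saturated. With V_CE = 0.2 V, I_C = (V_CC − 0.2)/R_C = 12.8/6.8 = 1.88 mA.
Check: β·I_B = 2.91 mA > I_C = 1.88 mA, confirming saturation.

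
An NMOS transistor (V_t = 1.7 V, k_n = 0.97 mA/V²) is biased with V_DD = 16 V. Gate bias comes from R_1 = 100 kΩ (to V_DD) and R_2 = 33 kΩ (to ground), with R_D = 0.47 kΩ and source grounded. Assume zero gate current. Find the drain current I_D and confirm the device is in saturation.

V_G = V_DD·R_2/(R_1+R_2) = 16×33/133 = 3.97 V. With the source grounded, V_GS = V_G = 3.97 V.
Assume saturation: I_D = (k_n/2)(V_GS − V_t)² = (0.97/2)×(3.97 − 1.7)² = 0.485×2.27² = 2.5 mA.
V_DS = V_DD − I_D·R_D = 16 − 2.5×0.47 = 14.8 V.
Saturation requires V_DS ≥ V_GS − V_t = 2.27 V; 14.8 ≥ 2.27 ✓.

I_D ≈ 2.5 mA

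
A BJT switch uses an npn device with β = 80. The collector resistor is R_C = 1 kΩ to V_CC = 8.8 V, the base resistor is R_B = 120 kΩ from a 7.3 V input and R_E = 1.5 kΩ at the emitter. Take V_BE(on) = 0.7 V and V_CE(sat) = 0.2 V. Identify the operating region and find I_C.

active; I_C ≈ 2.2 mA

Assume active. Base-emitter loop: I_B = (V_BB − V_BE)/(R_B + (β+1)R_E) = (7.3 − 0.7)/(120 + 81×1.5) = 0.0273 mA.
I_C = β·I_B = 80×0.0273 = 2.19 mA.
V_CE = V_CC − I_C·R_C − I_E·R_E = 8.8 − 2.19×1 − 2.21×1.5 = 3.29 V > V_CE(sat), so the active-region assumption holds.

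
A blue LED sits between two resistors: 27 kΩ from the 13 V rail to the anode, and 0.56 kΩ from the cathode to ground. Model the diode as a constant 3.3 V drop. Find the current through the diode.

The two resistors are in series with the diode, so KVL gives 13 = I·27 + 3.3 + I·0.56.
I = (13 − 3.3) / (27 + 0.56) kΩ = 9.7 / 27.6 = 0.352 mA.

I ≈ 0.35 mA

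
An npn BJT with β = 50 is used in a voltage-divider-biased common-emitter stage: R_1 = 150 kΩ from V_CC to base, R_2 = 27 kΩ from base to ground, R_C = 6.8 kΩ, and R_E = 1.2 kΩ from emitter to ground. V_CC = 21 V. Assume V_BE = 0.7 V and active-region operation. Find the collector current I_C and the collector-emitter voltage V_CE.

I_C ≈ 1.5 mA, V_CE ≈ 9.1 V

Thevenize the base divider: V_Th = V_CC·R_2/(R_1+R_2) = 21×27/177 = 3.2 V, R_Th = R_1‖R_2 = 22.9 kΩ.
Base-emitter loop: V_Th = I_B·R_Th + V_BE + (β+1)I_B·R_E, so I_B = (3.2 − 0.7) / (22.9 + 51×1.2) = 0.0298 mA.
I_C = β·I_B = 50×0.0298 = 1.49 mA, and I_E = (β+1)I_B = 1.52 mA.
V_CE = V_CC − I_C·R_C − I_E·R_E = 21 − 1.49×6.8 − 1.52×1.2 = 9.05 V.
V_CE = 9.05 V > 0.2 V confirms active-region operation.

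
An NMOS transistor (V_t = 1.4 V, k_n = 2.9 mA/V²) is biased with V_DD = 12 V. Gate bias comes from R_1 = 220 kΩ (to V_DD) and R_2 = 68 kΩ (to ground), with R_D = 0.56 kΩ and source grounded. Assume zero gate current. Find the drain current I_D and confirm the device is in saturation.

V_G = V_DD·R_2/(R_1+R_2) = 12×68/288 = 2.83 V. With the source grounded, V_GS = V_G = 2.83 V.
Assume saturation: I_D = (k_n/2)(V_GS − V_t)² = (2.9/2)×(2.83 − 1.4)² = 1.45×1.43² = 2.98 mA.
V_DS = V_DD − I_D·R_D = 12 − 2.98×0.56 = 10.3 V.
Saturation requires V_DS ≥ V_GS − V_t = 1.43 V; 10.3 ≥ 1.43 ✓.

I_D ≈ 3 mA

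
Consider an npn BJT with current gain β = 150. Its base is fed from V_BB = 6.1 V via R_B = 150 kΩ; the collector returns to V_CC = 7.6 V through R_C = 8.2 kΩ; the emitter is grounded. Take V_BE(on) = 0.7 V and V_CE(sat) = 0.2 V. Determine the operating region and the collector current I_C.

saturation; I_C ≈ 0.9 mA

Assume active: I_B = (6.1 − 0.7)/150 = 0.036 mA, giving I_C = β·I_B = 5.4 mA.
But then V_CE = 7.6 − 5.4×8.2 = -36.7 V < V_CE(sat) = 0.2 V — impossible in the active region.
So the transistor is saturated. With V_CE = 0.2 V, I_C = (V_CC − 0.2)/R_C = 7.4/8.2 = 0.902 mA.
Check: β·I_B = 5.4 mA > I_C = 0.902 mA, confirming saturation.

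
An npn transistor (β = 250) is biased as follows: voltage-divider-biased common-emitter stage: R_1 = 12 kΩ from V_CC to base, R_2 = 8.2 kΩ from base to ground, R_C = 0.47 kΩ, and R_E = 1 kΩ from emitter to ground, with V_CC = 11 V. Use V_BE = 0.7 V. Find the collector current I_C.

Thevenize the base divider: V_Th = V_CC·R_2/(R_1+R_2) = 11×8.2/20.2 = 4.47 V, R_Th = R_1‖R_2 = 4.87 kΩ.
Base-emitter loop: V_Th = I_B·R_Th + V_BE + (β+1)I_B·R_E, so I_B = (4.47 − 0.7) / (4.87 + 251×1) = 0.0147 mA.
I_C = β·I_B = 250×0.0147 = 3.68 mA, and I_E = (β+1)I_B = 3.69 mA.
V_CE = V_CC − I_C·R_C − I_E·R_E = 11 − 3.68×0.47 − 3.69×1 = 5.58 V.
V_CE = 5.58 V > 0.2 V confirms active-region operation.

I_C ≈ 3.7 mA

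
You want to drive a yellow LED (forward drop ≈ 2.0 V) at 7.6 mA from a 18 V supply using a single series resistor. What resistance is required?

R ≈ 2.1 kΩ

The resistor drops V_S − V_D = 18 − 2.0 = 16 V at 7.6 mA.
R = 16 V / 7.6 mA = 2.11 kΩ.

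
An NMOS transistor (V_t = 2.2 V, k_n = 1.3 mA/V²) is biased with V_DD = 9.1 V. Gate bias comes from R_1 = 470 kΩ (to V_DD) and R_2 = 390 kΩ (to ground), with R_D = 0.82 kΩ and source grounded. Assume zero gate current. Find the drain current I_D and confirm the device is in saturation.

V_G = V_DD·R_2/(R_1+R_2) = 9.1×390/860 = 4.13 V. With the source grounded, V_GS = V_G = 4.13 V.
Assume saturation: I_D = (k_n/2)(V_GS − V_t)² = (1.3/2)×(4.13 − 2.2)² = 0.65×1.93² = 2.41 mA.
V_DS = V_DD − I_D·R_D = 9.1 − 2.41×0.82 = 7.12 V.
Saturation requires V_DS ≥ V_GS − V_t = 1.93 V; 7.12 ≥ 1.93 ✓.

I_D ≈ 2.4 mA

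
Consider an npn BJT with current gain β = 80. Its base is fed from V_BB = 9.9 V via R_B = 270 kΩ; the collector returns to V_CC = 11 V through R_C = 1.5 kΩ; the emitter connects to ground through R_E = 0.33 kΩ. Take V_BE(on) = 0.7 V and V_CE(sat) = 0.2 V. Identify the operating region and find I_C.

active; I_C ≈ 2.5 mA

Assume active. Base-emitter loop: I_B = (V_BB − V_BE)/(R_B + (β+1)R_E) = (9.9 − 0.7)/(270 + 81×0.33) = 0.031 mA.
I_C = β·I_B = 80×0.031 = 2.48 mA.
V_CE = V_CC − I_C·R_C − I_E·R_E = 11 − 2.48×1.5 − 2.51×0.33 = 6.45 V > V_CE(sat), so the active-region assumption holds.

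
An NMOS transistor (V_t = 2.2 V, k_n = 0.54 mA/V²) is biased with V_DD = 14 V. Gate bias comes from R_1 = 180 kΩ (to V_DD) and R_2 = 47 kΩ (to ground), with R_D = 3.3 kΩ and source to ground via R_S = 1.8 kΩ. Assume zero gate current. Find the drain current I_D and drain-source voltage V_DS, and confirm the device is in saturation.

V_G = V_DD·R_2/(R_1+R_2) = 14×47/227 = 2.9 V.
Assume saturation: I_D = (k_n/2)(V_GS − V_t)² with V_GS = V_G − I_D·R_S = 2.9 − 1.8·I_D.
Substituting gives 0.875·I_D² − 1.68·I_D + 0.132 = 0, with roots I_D = 0.082 or 1.84 mA.
The root I_D = 1.84 mA gives V_GS = -0.409 V ≤ V_t, so take I_D = 0.082 mA.
Then V_GS = 2.75 V and V_DS = V_DD − I_D(R_D+R_S) = 14 − 0.082×5.1 = 13.6 V.
Saturation requires V_DS ≥ V_GS − V_t = 0.551 V; 13.6 ≥ 0.551 ✓.

I_D ≈ 0.082 mA, V_DS ≈ 14 V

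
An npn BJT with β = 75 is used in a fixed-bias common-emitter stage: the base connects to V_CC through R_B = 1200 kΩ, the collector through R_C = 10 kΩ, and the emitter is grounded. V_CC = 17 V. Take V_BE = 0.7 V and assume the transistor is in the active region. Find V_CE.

V_CE ≈ 6.8 V

Base loop: V_CC = I_B·R_B + V_BE, so I_B = (17 − 0.7)/1200 kΩ = 0.0136 mA.
In the active region I_C = β·I_B = 75 × 0.0136 = 1.02 mA.
Collector loop: V_CE = V_CC − I_C·R_C = 17 − 1.02×10 = 6.81 V.
Since V_CE = 6.81 V > V_CE(sat) ≈ 0.2 V, the transistor is in the active region as assumed.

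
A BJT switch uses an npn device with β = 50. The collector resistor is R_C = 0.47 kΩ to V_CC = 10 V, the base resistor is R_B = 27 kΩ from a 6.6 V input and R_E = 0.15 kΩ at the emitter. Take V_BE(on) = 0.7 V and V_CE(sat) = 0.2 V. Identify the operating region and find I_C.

active; I_C ≈ 8.5 mA

Assume active. Base-emitter loop: I_B = (V_BB − V_BE)/(R_B + (β+1)R_E) = (6.6 − 0.7)/(27 + 51×0.15) = 0.17 mA.
I_C = β·I_B = 50×0.17 = 8.51 mA.
V_CE = V_CC − I_C·R_C − I_E·R_E = 10 − 8.51×0.47 − 8.68×0.15 = 4.7 V > V_CE(sat), so the active-region assumption holds.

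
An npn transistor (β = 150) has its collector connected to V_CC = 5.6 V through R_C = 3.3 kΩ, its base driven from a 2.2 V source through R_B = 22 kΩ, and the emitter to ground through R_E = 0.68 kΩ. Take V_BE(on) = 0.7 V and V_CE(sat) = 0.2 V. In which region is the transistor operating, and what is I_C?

saturation; I_C ≈ 1.4 mA

Assume active: I_B = (2.2 − 0.7)/(22 + 151×0.68) = 0.012 mA, I_C = β·I_B = 1.8 mA.
Then V_CE = 5.6 − 1.8×3.3 − 1.82×0.68 = -1.59 V < 0.2 V — the active assumption fails.
Re-solve with V_CE = 0.2 V. KCL at the emitter: V_E/R_E = (V_BB−0.7−V_E)/R_B + (V_CC−0.2−V_E)/R_C, giving V_E = 0.937 V.
I_C = (V_CC − 0.2 − V_E)/R_C = (5.4 − 0.937)/3.3 = 1.35 mA.
Check: I_B = (1.5 − 0.937)/22 = 0.0256 mA, and β·I_B = 3.84 mA > I_C, confirming saturation.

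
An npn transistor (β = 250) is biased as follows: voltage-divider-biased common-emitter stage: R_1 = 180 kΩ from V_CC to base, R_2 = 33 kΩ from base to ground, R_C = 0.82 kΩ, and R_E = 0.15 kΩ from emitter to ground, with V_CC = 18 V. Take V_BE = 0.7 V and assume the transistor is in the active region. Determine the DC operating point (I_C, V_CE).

I_C ≈ 8 mA, V_CE ≈ 10 V

Thevenize the base divider: V_Th = V_CC·R_2/(R_1+R_2) = 18×33/213 = 2.79 V, R_Th = R_1‖R_2 = 27.9 kΩ.
Base-emitter loop: V_Th = I_B·R_Th + V_BE + (β+1)I_B·R_E, so I_B = (2.79 − 0.7) / (27.9 + 251×0.15) = 0.0319 mA.
I_C = β·I_B = 250×0.0319 = 7.97 mA, and I_E = (β+1)I_B = 8 mA.
V_CE = V_CC − I_C·R_C − I_E·R_E = 18 − 7.97×0.82 − 8×0.15 = 10.3 V.
V_CE = 10.3 V > 0.2 V confirms active-region operation.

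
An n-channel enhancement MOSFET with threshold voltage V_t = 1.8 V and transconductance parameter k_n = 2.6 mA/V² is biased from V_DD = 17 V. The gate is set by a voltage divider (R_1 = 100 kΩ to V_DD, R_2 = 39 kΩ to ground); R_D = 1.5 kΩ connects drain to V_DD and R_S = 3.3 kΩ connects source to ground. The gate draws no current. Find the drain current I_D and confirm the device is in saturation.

I_D ≈ 0.68 mA

V_G = V_DD·R_2/(R_1+R_2) = 17×39/139 = 4.77 V.
Assume saturation: I_D = (k_n/2)(V_GS − V_t)² with V_GS = V_G − I_D·R_S = 4.77 − 3.3·I_D.
Substituting gives 14.2·I_D² − 26.5·I_D + 11.5 = 0, with roots I_D = 0.681 or 1.19 mA.
The root I_D = 1.19 mA gives V_GS = 0.843 V ≤ V_t, so take I_D = 0.681 mA.
Then V_GS = 2.52 V and V_DS = V_DD − I_D(R_D+R_S) = 17 − 0.681×4.8 = 13.7 V.
Saturation requires V_DS ≥ V_GS − V_t = 0.724 V; 13.7 ≥ 0.724 ✓.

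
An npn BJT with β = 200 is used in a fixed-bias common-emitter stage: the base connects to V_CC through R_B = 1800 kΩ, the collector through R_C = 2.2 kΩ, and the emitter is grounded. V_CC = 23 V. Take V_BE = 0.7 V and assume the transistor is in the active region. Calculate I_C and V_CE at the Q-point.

I_C ≈ 2.5 mA, V_CE ≈ 18 V

Base loop: V_CC = I_B·R_B + V_BE, so I_B = (23 − 0.7)/1800 kΩ = 0.0124 mA.
In the active region I_C = β·I_B = 200 × 0.0124 = 2.48 mA.
Collector loop: V_CE = V_CC − I_C·R_C = 23 − 2.48×2.2 = 17.5 V.
Since V_CE = 17.5 V > V_CE(sat) ≈ 0.2 V, the transistor is in the active region as assumed.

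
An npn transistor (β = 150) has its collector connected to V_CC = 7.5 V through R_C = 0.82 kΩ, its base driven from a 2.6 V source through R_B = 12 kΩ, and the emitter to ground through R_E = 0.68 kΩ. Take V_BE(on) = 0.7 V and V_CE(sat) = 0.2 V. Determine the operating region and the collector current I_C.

active; I_C ≈ 2.5 mA

Assume active. Base-emitter loop: I_B = (V_BB − V_BE)/(R_B + (β+1)R_E) = (2.6 − 0.7)/(12 + 151×0.68) = 0.0166 mA.
I_C = β·I_B = 150×0.0166 = 2.49 mA.
V_CE = V_CC − I_C·R_C − I_E·R_E = 7.5 − 2.49×0.82 − 2.5×0.68 = 3.76 V > V_CE(sat), so the active-region assumption holds.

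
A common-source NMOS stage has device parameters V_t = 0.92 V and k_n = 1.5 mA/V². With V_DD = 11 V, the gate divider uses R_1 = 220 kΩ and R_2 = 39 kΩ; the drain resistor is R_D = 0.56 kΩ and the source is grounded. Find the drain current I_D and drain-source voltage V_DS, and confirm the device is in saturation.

V_G = V_DD·R_2/(R_1+R_2) = 11×39/259 = 1.66 V. With the source grounded, V_GS = V_G = 1.66 V.
Assume saturation: I_D = (k_n/2)(V_GS − V_t)² = (1.5/2)×(1.66 − 0.92)² = 0.75×0.736² = 0.407 mA.
V_DS = V_DD − I_D·R_D = 11 − 0.407×0.56 = 10.8 V.
Saturation requires V_DS ≥ V_GS − V_t = 0.736 V; 10.8 ≥ 0.736 ✓.

I_D ≈ 0.41 mA, V_DS ≈ 11 V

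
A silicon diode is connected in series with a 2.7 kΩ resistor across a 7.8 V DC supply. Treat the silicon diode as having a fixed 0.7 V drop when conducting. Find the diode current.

KVL around the loop: 7.8 = V_D + I·R = 0.7 + I × 2.7 kΩ.
So I = (7.8 − 0.7) / 2.7 kΩ = 7.1 / 2.7 = 2.63 mA.

I ≈ 2.6 mA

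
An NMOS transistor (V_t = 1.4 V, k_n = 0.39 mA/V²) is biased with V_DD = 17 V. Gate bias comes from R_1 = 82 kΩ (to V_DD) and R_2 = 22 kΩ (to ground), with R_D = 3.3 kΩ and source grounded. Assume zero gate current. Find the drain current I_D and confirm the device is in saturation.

I_D ≈ 0.94 mA

V_G = V_DD·R_2/(R_1+R_2) = 17×22/104 = 3.6 V. With the source grounded, V_GS = V_G = 3.6 V.
Assume saturation: I_D = (k_n/2)(V_GS − V_t)² = (0.39/2)×(3.6 − 1.4)² = 0.195×2.2² = 0.941 mA.
V_DS = V_DD − I_D·R_D = 17 − 0.941×3.3 = 13.9 V.
Saturation requires V_DS ≥ V_GS − V_t = 2.2 V; 13.9 ≥ 2.2 ✓.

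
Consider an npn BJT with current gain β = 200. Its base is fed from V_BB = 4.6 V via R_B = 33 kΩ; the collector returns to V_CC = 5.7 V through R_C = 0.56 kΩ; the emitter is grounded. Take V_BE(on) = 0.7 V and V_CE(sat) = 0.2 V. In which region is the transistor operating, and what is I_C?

saturation; I_C ≈ 9.8 mA

Assume active: I_B = (4.6 − 0.7)/33 = 0.118 mA, giving I_C = β·I_B = 23.6 mA.
But then V_CE = 5.7 − 23.6×0.56 = -7.54 V < V_CE(sat) = 0.2 V — impossible in the active region.
So the transistor is saturated. With V_CE = 0.2 V, I_C = (V_CC − 0.2)/R_C = 5.5/0.56 = 9.82 mA.
Check: β·I_B = 23.6 mA > I_C = 9.82 mA, confirming saturation.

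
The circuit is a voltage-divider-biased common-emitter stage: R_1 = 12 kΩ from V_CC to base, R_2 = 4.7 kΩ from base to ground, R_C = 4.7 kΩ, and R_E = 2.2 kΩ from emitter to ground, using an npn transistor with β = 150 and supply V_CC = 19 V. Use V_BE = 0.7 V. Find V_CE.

V_CE ≈ 4.6 V

Thevenize the base divider: V_Th = V_CC·R_2/(R_1+R_2) = 19×4.7/16.7 = 5.35 V, R_Th = R_1‖R_2 = 3.38 kΩ.
Base-emitter loop: V_Th = I_B·R_Th + V_BE + (β+1)I_B·R_E, so I_B = (5.35 − 0.7) / (3.38 + 151×2.2) = 0.0138 mA.
I_C = β·I_B = 150×0.0138 = 2.08 mA, and I_E = (β+1)I_B = 2.09 mA.
V_CE = V_CC − I_C·R_C − I_E·R_E = 19 − 2.08×4.7 − 2.09×2.2 = 4.64 V.
V_CE = 4.64 V > 0.2 V confirms active-region operation.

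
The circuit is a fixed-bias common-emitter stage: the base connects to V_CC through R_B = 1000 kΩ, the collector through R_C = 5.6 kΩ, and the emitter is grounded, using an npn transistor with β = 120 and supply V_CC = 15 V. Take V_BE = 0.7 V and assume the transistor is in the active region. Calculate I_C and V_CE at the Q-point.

I_C ≈ 1.7 mA, V_CE ≈ 5.4 V

Base loop: V_CC = I_B·R_B + V_BE, so I_B = (15 − 0.7)/1000 kΩ = 0.0143 mA.
In the active region I_C = β·I_B = 120 × 0.0143 = 1.72 mA.
Collector loop: V_CE = V_CC − I_C·R_C = 15 − 1.72×5.6 = 5.39 V.
Since V_CE = 5.39 V > V_CE(sat) ≈ 0.2 V, the transistor is in the active region as assumed.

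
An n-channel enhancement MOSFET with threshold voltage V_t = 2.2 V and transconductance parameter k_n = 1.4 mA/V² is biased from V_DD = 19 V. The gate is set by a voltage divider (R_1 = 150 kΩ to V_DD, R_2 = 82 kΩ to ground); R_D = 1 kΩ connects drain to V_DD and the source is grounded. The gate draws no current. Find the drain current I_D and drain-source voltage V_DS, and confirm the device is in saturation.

I_D ≈ 14 mA, V_DS ≈ 4.7 V

V_G = V_DD·R_2/(R_1+R_2) = 19×82/232 = 6.72 V. With the source grounded, V_GS = V_G = 6.72 V.
Assume saturation: I_D = (k_n/2)(V_GS − V_t)² = (1.4/2)×(6.72 − 2.2)² = 0.7×4.52² = 14.3 mA.
V_DS = V_DD − I_D·R_D = 19 − 14.3×1 = 4.73 V.
Saturation requires V_DS ≥ V_GS − V_t = 4.52 V; 4.73 ≥ 4.52 ✓.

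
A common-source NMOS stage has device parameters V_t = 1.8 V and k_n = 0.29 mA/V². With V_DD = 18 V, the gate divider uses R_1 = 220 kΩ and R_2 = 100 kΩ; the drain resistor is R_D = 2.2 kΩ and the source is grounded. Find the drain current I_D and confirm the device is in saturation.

I_D ≈ 2.1 mA

V_G = V_DD·R_2/(R_1+R_2) = 18×100/320 = 5.62 V. With the source grounded, V_GS = V_G = 5.62 V.
Assume saturation: I_D = (k_n/2)(V_GS − V_t)² = (0.29/2)×(5.62 − 1.8)² = 0.145×3.83² = 2.12 mA.
V_DS = V_DD − I_D·R_D = 18 − 2.12×2.2 = 13.3 V.
Saturation requires V_DS ≥ V_GS − V_t = 3.83 V; 13.3 ≥ 3.83 ✓.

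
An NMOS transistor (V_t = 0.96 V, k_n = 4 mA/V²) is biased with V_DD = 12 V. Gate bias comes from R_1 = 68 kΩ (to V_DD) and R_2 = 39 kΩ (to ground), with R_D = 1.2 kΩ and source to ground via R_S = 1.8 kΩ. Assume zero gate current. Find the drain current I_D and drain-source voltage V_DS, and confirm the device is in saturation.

I_D ≈ 1.4 mA, V_DS ≈ 7.7 V

V_G = V_DD·R_2/(R_1+R_2) = 12×39/107 = 4.37 V.
Assume saturation: I_D = (k_n/2)(V_GS − V_t)² with V_GS = V_G − I_D·R_S = 4.37 − 1.8·I_D.
Substituting gives 6.48·I_D² − 25.6·I_D + 23.3 = 0, with roots I_D = 1.43 or 2.52 mA.
The root I_D = 2.52 mA gives V_GS = -0.163 V ≤ V_t, so take I_D = 1.43 mA.
Then V_GS = 1.8 V and V_DS = V_DD − I_D(R_D+R_S) = 12 − 1.43×3 = 7.72 V.
Saturation requires V_DS ≥ V_GS − V_t = 0.845 V; 7.72 ≥ 0.845 ✓.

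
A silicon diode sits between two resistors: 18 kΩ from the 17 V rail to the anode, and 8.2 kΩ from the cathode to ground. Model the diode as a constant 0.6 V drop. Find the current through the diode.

I ≈ 0.63 mA

The two resistors are in series with the diode, so KVL gives 17 = I·18 + 0.6 + I·8.2.
I = (17 − 0.6) / (18 + 8.2) kΩ = 16.4 / 26.2 = 0.626 mA.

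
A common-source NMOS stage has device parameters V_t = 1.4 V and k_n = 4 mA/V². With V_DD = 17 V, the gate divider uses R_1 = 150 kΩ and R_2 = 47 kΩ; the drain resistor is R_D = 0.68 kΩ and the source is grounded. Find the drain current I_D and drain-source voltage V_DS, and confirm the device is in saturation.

I_D ≈ 14 mA, V_DS ≈ 7.4 V

V_G = V_DD·R_2/(R_1+R_2) = 17×47/197 = 4.06 V. With the source grounded, V_GS = V_G = 4.06 V.
Assume saturation: I_D = (k_n/2)(V_GS − V_t)² = (4/2)×(4.06 − 1.4)² = 2×2.66² = 14.1 mA.
V_DS = V_DD − I_D·R_D = 17 − 14.1×0.68 = 7.41 V.
Saturation requires V_DS ≥ V_GS − V_t = 2.66 V; 7.41 ≥ 2.66 ✓.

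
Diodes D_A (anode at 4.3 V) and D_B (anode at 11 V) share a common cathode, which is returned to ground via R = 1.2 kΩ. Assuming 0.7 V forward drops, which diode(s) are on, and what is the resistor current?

Only D_B conducts; I_R ≈ 8.6 mA

Assume both conduct. Then node N would need to be at both 4.3−0.7 = 3.6 V and 11−0.7 = 10.3 V, which is impossible.
Assume only D_B conducts: V_N = 11 − 0.7 = 10.3 V, so I_R = 10.3/1.2 = 8.58 mA.
Check D_A: its anode-to-cathode voltage is 4.3 − 10.3 = -6 V < 0.7 V, so it is off. The assumption is consistent.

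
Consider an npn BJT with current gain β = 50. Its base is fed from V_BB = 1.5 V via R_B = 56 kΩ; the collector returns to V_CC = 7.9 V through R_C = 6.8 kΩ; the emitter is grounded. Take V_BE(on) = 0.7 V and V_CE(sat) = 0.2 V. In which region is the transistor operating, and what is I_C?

active; I_C ≈ 0.71 mA

Assume active. Base-emitter loop: I_B = (V_BB − V_BE)/R_B = (1.5 − 0.7)/56 = 0.0143 mA.
I_C = β·I_B = 50×0.0143 = 0.714 mA.
V_CE = V_CC − I_C·R_C = 7.9 − 0.714×6.8 = 3.04 V > V_CE(sat), so the active-region assumption holds.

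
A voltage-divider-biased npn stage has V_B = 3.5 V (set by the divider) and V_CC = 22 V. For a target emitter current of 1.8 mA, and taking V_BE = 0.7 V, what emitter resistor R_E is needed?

V_E = V_B − V_BE = 3.5 − 0.7 = 2.8 V.
R_E = V_E / I_E = 2.8 / 1.8 = 1.56 kΩ.

R_E ≈ 1.6 kΩ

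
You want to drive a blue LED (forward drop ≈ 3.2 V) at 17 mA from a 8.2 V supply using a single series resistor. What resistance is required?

The resistor drops V_S − V_D = 8.2 − 3.2 = 5 V at 17 mA.
R = 5 V / 17 mA = 0.294 kΩ.

R ≈ 0.29 kΩ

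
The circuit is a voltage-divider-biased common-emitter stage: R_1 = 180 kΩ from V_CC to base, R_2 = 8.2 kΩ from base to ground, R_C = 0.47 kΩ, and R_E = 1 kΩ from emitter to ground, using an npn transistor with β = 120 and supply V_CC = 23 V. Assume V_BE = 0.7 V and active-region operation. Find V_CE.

Thevenize the base divider: V_Th = V_CC·R_2/(R_1+R_2) = 23×8.2/188 = 1 V, R_Th = R_1‖R_2 = 7.84 kΩ.
Base-emitter loop: V_Th = I_B·R_Th + V_BE + (β+1)I_B·R_E, so I_B = (1 − 0.7) / (7.84 + 121×1) = 0.00234 mA.
I_C = β·I_B = 120×0.00234 = 0.281 mA, and I_E = (β+1)I_B = 0.284 mA.
V_CE = V_CC − I_C·R_C − I_E·R_E = 23 − 0.281×0.47 − 0.284×1 = 22.6 V.
V_CE = 22.6 V > 0.2 V confirms active-region operation.

V_CE ≈ 23 V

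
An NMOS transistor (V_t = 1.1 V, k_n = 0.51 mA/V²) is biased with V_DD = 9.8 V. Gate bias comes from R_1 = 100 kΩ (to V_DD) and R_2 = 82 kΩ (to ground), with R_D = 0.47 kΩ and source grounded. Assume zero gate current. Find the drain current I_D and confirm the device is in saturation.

V_G = V_DD·R_2/(R_1+R_2) = 9.8×82/182 = 4.42 V. With the source grounded, V_GS = V_G = 4.42 V.
Assume saturation: I_D = (k_n/2)(V_GS − V_t)² = (0.51/2)×(4.42 − 1.1)² = 0.255×3.32² = 2.8 mA.
V_DS = V_DD − I_D·R_D = 9.8 − 2.8×0.47 = 8.48 V.
Saturation requires V_DS ≥ V_GS − V_t = 3.32 V; 8.48 ≥ 3.32 ✓.

I_D ≈ 2.8 mA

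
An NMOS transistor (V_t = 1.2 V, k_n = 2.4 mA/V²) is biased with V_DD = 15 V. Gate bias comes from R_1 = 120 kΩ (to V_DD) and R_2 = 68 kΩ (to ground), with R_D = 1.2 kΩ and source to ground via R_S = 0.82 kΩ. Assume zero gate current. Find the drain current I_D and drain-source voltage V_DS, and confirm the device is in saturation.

I_D ≈ 3.2 mA, V_DS ≈ 8.6 V

V_G = V_DD·R_2/(R_1+R_2) = 15×68/188 = 5.43 V.
Assume saturation: I_D = (k_n/2)(V_GS − V_t)² with V_GS = V_G − I_D·R_S = 5.43 − 0.82·I_D.
Substituting gives 0.807·I_D² − 9.32·I_D + 21.4 = 0, with roots I_D = 3.17 or 8.37 mA.
The root I_D = 8.37 mA gives V_GS = -1.44 V ≤ V_t, so take I_D = 3.17 mA.
Then V_GS = 2.83 V and V_DS = V_DD − I_D(R_D+R_S) = 15 − 3.17×2.02 = 8.6 V.
Saturation requires V_DS ≥ V_GS − V_t = 1.63 V; 8.6 ≥ 1.63 ✓.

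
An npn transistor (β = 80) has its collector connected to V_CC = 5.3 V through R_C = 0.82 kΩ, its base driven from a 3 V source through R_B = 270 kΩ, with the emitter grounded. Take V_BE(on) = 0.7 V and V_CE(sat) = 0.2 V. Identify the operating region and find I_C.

active; I_C ≈ 0.68 mA

Assume active. Base-emitter loop: I_B = (V_BB − V_BE)/R_B = (3 − 0.7)/270 = 0.00852 mA.
I_C = β·I_B = 80×0.00852 = 0.681 mA.
V_CE = V_CC − I_C·R_C = 5.3 − 0.681×0.82 = 4.74 V > V_CE(sat), so the active-region assumption holds.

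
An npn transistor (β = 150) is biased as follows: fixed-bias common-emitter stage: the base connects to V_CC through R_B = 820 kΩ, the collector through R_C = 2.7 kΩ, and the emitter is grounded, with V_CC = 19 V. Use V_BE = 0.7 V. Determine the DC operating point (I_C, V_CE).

Base loop: V_CC = I_B·R_B + V_BE, so I_B = (19 − 0.7)/820 kΩ = 0.0223 mA.
In the active region I_C = β·I_B = 150 × 0.0223 = 3.35 mA.
Collector loop: V_CE = V_CC − I_C·R_C = 19 − 3.35×2.7 = 9.96 V.
Since V_CE = 9.96 V > V_CE(sat) ≈ 0.2 V, the transistor is in the active region as assumed.

I_C ≈ 3.3 mA, V_CE ≈ 10 V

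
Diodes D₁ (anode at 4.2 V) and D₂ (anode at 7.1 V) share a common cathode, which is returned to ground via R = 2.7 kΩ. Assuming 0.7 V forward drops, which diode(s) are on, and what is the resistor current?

Only D₂ conducts; I_R ≈ 2.4 mA

Assume both conduct. Then node N would need to be at both 4.2−0.7 = 3.5 V and 7.1−0.7 = 6.4 V, which is impossible.
Assume only D₂ conducts: V_N = 7.1 − 0.7 = 6.4 V, so I_R = 6.4/2.7 = 2.37 mA.
Check D₁: its anode-to-cathode voltage is 4.2 − 6.4 = -2.2 V < 0.7 V, so it is off. The assumption is consistent.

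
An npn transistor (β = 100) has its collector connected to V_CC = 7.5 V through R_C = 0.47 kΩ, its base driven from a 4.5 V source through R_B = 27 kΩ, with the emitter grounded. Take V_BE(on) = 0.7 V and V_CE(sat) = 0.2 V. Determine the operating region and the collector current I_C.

Assume active. Base-emitter loop: I_B = (V_BB − V_BE)/R_B = (4.5 − 0.7)/27 = 0.141 mA.
I_C = β·I_B = 100×0.141 = 14.1 mA.
V_CE = V_CC − I_C·R_C = 7.5 − 14.1×0.47 = 0.885 V > V_CE(sat), so the active-region assumption holds.

active; I_C ≈ 14 mA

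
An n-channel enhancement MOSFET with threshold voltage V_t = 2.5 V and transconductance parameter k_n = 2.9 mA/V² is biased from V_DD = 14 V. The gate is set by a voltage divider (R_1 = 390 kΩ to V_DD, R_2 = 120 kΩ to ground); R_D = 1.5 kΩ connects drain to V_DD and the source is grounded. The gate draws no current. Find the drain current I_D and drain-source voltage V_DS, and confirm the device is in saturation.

V_G = V_DD·R_2/(R_1+R_2) = 14×120/510 = 3.29 V. With the source grounded, V_GS = V_G = 3.29 V.
Assume saturation: I_D = (k_n/2)(V_GS − V_t)² = (2.9/2)×(3.29 − 2.5)² = 1.45×0.794² = 0.914 mA.
V_DS = V_DD − I_D·R_D = 14 − 0.914×1.5 = 12.6 V.
Saturation requires V_DS ≥ V_GS − V_t = 0.794 V; 12.6 ≥ 0.794 ✓.

I_D ≈ 0.91 mA, V_DS ≈ 13 V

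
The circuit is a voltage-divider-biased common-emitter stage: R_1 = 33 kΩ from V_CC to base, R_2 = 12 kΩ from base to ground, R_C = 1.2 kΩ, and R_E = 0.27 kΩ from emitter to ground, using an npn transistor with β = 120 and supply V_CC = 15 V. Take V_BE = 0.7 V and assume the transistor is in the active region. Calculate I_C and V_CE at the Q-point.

Thevenize the base divider: V_Th = V_CC·R_2/(R_1+R_2) = 15×12/45 = 4 V, R_Th = R_1‖R_2 = 8.8 kΩ.
Base-emitter loop: V_Th = I_B·R_Th + V_BE + (β+1)I_B·R_E, so I_B = (4 − 0.7) / (8.8 + 121×0.27) = 0.0796 mA.
I_C = β·I_B = 120×0.0796 = 9.55 mA, and I_E = (β+1)I_B = 9.63 mA.
V_CE = V_CC − I_C·R_C − I_E·R_E = 15 − 9.55×1.2 − 9.63×0.27 = 0.941 V.
V_CE = 0.941 V > 0.2 V confirms active-region operation.

I_C ≈ 9.5 mA, V_CE ≈ 0.94 V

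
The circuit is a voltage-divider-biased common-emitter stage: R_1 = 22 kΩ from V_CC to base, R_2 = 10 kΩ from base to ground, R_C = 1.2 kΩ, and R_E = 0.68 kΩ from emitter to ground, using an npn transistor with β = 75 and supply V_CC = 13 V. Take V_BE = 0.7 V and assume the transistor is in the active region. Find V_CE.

Thevenize the base divider: V_Th = V_CC·R_2/(R_1+R_2) = 13×10/32 = 4.06 V, R_Th = R_1‖R_2 = 6.88 kΩ.
Base-emitter loop: V_Th = I_B·R_Th + V_BE + (β+1)I_B·R_E, so I_B = (4.06 − 0.7) / (6.88 + 76×0.68) = 0.0574 mA.
I_C = β·I_B = 75×0.0574 = 4.31 mA, and I_E = (β+1)I_B = 4.36 mA.
V_CE = V_CC − I_C·R_C − I_E·R_E = 13 − 4.31×1.2 − 4.36×0.68 = 4.86 V.
V_CE = 4.86 V > 0.2 V confirms active-region operation.

V_CE ≈ 4.9 V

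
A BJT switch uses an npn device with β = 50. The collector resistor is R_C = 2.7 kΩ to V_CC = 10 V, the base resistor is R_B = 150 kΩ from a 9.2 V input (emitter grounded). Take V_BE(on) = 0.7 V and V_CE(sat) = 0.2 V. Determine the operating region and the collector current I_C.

Assume active. Base-emitter loop: I_B = (V_BB − V_BE)/R_B = (9.2 − 0.7)/150 = 0.0567 mA.
I_C = β·I_B = 50×0.0567 = 2.83 mA.
V_CE = V_CC − I_C·R_C = 10 − 2.83×2.7 = 2.35 V > V_CE(sat), so the active-region assumption holds.

active; I_C ≈ 2.8 mA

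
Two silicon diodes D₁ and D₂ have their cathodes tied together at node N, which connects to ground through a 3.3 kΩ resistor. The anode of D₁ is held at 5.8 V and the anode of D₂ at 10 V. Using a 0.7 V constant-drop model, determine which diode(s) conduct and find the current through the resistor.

Assume both conduct. Then node N would need to be at both 5.8−0.7 = 5.1 V and 10−0.7 = 9.3 V, which is impossible.
Assume only D₂ conducts: V_N = 10 − 0.7 = 9.3 V, so I_R = 9.3/3.3 = 2.82 mA.
Check D₁: its anode-to-cathode voltage is 5.8 − 9.3 = -3.5 V < 0.7 V, so it is off. The assumption is consistent.

Only D₂ conducts; I_R ≈ 2.8 mA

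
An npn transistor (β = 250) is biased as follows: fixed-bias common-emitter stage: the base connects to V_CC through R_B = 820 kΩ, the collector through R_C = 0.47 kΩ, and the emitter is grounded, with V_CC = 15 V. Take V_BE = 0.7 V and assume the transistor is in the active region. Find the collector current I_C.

Base loop: V_CC = I_B·R_B + V_BE, so I_B = (15 − 0.7)/820 kΩ = 0.0174 mA.
In the active region I_C = β·I_B = 250 × 0.0174 = 4.36 mA.
Collector loop: V_CE = V_CC − I_C·R_C = 15 − 4.36×0.47 = 13 V.
Since V_CE = 13 V > V_CE(sat) ≈ 0.2 V, the transistor is in the active region as assumed.

I_C ≈ 4.4 mA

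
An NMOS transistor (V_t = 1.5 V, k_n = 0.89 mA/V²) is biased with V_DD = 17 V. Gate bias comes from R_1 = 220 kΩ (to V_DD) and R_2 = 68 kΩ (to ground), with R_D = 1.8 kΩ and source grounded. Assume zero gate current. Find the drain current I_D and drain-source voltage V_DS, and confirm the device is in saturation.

V_G = V_DD·R_2/(R_1+R_2) = 17×68/288 = 4.01 V. With the source grounded, V_GS = V_G = 4.01 V.
Assume saturation: I_D = (k_n/2)(V_GS − V_t)² = (0.89/2)×(4.01 − 1.5)² = 0.445×2.51² = 2.81 mA.
V_DS = V_DD − I_D·R_D = 17 − 2.81×1.8 = 11.9 V.
Saturation requires V_DS ≥ V_GS − V_t = 2.51 V; 11.9 ≥ 2.51 ✓.

I_D ≈ 2.8 mA, V_DS ≈ 12 V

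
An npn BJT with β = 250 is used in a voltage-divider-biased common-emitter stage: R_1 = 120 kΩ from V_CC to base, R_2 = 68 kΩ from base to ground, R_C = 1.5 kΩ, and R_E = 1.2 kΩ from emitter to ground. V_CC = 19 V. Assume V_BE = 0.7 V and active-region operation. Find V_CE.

Thevenize the base divider: V_Th = V_CC·R_2/(R_1+R_2) = 19×68/188 = 6.87 V, R_Th = R_1‖R_2 = 43.4 kΩ.
Base-emitter loop: V_Th = I_B·R_Th + V_BE + (β+1)I_B·R_E, so I_B = (6.87 − 0.7) / (43.4 + 251×1.2) = 0.0179 mA.
I_C = β·I_B = 250×0.0179 = 4.48 mA, and I_E = (β+1)I_B = 4.5 mA.
V_CE = V_CC − I_C·R_C − I_E·R_E = 19 − 4.48×1.5 − 4.5×1.2 = 6.89 V.
V_CE = 6.89 V > 0.2 V confirms active-region operation.

V_CE ≈ 6.9 V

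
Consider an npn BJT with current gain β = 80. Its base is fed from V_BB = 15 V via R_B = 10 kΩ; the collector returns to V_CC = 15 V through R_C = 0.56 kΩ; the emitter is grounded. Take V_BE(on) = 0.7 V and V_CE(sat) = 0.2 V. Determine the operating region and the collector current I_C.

Assume active: I_B = (15 − 0.7)/10 = 1.43 mA, giving I_C = β·I_B = 114 mA.
But then V_CE = 15 − 114×0.56 = -49.1 V < V_CE(sat) = 0.2 V — impossible in the active region.
So the transistor is saturated. With V_CE = 0.2 V, I_C = (V_CC − 0.2)/R_C = 14.8/0.56 = 26.4 mA.
Check: β·I_B = 114 mA > I_C = 26.4 mA, confirming saturation.

saturation; I_C ≈ 26 mA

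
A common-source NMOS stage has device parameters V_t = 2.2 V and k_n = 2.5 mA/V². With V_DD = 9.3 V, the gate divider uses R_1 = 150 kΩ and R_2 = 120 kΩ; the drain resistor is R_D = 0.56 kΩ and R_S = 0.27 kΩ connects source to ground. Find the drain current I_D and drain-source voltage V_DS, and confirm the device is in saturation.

V_G = V_DD·R_2/(R_1+R_2) = 9.3×120/270 = 4.13 V.
Assume saturation: I_D = (k_n/2)(V_GS − V_t)² with V_GS = V_G − I_D·R_S = 4.13 − 0.27·I_D.
Substituting gives 0.0911·I_D² − 2.31·I_D + 4.67 = 0, with roots I_D = 2.22 or 23.1 mA.
The root I_D = 23.1 mA gives V_GS = -2.1 V ≤ V_t, so take I_D = 2.22 mA.
Then V_GS = 3.53 V and V_DS = V_DD − I_D(R_D+R_S) = 9.3 − 2.22×0.83 = 7.46 V.
Saturation requires V_DS ≥ V_GS − V_t = 1.33 V; 7.46 ≥ 1.33 ✓.

I_D ≈ 2.2 mA, V_DS ≈ 7.5 V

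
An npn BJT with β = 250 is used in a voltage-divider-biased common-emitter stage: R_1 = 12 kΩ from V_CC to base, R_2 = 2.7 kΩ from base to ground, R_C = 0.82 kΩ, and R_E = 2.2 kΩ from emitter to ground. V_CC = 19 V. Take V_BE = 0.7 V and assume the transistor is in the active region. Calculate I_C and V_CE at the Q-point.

Thevenize the base divider: V_Th = V_CC·R_2/(R_1+R_2) = 19×2.7/14.7 = 3.49 V, R_Th = R_1‖R_2 = 2.2 kΩ.
Base-emitter loop: V_Th = I_B·R_Th + V_BE + (β+1)I_B·R_E, so I_B = (3.49 − 0.7) / (2.2 + 251×2.2) = 0.00503 mA.
I_C = β·I_B = 250×0.00503 = 1.26 mA, and I_E = (β+1)I_B = 1.26 mA.
V_CE = V_CC − I_C·R_C − I_E·R_E = 19 − 1.26×0.82 − 1.26×2.2 = 15.2 V.
V_CE = 15.2 V > 0.2 V confirms active-region operation.

I_C ≈ 1.3 mA, V_CE ≈ 15 V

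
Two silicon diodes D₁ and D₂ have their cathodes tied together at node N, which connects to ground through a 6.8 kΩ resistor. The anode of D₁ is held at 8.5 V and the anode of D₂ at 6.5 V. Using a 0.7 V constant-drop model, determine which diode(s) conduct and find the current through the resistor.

Only D₁ conducts; I_R ≈ 1.1 mA

Assume both conduct. Then node N would need to be at both 8.5−0.7 = 7.8 V and 6.5−0.7 = 5.8 V, which is impossible.
Assume only D₁ conducts: V_N = 8.5 − 0.7 = 7.8 V, so I_R = 7.8/6.8 = 1.15 mA.
Check D₂: its anode-to-cathode voltage is 6.5 − 7.8 = -1.3 V < 0.7 V, so it is off. The assumption is consistent.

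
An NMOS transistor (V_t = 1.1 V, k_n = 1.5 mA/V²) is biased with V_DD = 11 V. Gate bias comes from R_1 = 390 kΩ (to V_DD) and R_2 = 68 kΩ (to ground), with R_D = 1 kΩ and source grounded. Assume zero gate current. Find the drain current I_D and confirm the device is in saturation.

V_G = V_DD·R_2/(R_1+R_2) = 11×68/458 = 1.63 V. With the source grounded, V_GS = V_G = 1.63 V.
Assume saturation: I_D = (k_n/2)(V_GS − V_t)² = (1.5/2)×(1.63 − 1.1)² = 0.75×0.533² = 0.213 mA.
V_DS = V_DD − I_D·R_D = 11 − 0.213×1 = 10.8 V.
Saturation requires V_DS ≥ V_GS − V_t = 0.533 V; 10.8 ≥ 0.533 ✓.

I_D ≈ 0.21 mA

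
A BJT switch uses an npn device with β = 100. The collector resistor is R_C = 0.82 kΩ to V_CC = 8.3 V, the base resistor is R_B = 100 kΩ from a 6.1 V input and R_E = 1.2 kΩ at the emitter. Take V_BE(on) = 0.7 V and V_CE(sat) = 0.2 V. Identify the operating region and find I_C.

active; I_C ≈ 2.4 mA

Assume active. Base-emitter loop: I_B = (V_BB − V_BE)/(R_B + (β+1)R_E) = (6.1 − 0.7)/(100 + 101×1.2) = 0.0244 mA.
I_C = β·I_B = 100×0.0244 = 2.44 mA.
V_CE = V_CC − I_C·R_C − I_E·R_E = 8.3 − 2.44×0.82 − 2.47×1.2 = 3.34 V > V_CE(sat), so the active-region assumption holds.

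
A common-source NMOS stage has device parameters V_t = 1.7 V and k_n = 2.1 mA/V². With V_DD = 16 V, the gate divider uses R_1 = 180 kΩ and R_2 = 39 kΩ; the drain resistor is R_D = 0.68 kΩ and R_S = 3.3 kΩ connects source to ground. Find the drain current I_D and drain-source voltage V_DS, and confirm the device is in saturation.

I_D ≈ 0.21 mA, V_DS ≈ 15 V

V_G = V_DD·R_2/(R_1+R_2) = 16×39/219 = 2.85 V.
Assume saturation: I_D = (k_n/2)(V_GS − V_t)² with V_GS = V_G − I_D·R_S = 2.85 − 3.3·I_D.
Substituting gives 11.4·I_D² − 8.96·I_D + 1.39 = 0, with roots I_D = 0.212 or 0.572 mA.
The root I_D = 0.572 mA gives V_GS = 0.962 V ≤ V_t, so take I_D = 0.212 mA.
Then V_GS = 2.15 V and V_DS = V_DD − I_D(R_D+R_S) = 16 − 0.212×3.98 = 15.2 V.
Saturation requires V_DS ≥ V_GS − V_t = 0.449 V; 15.2 ≥ 0.449 ✓.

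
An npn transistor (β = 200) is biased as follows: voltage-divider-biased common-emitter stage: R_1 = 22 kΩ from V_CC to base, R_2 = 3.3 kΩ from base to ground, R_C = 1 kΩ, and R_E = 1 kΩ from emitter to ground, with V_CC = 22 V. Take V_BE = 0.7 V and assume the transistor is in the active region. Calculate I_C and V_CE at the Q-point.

I_C ≈ 2.1 mA, V_CE ≈ 18 V

Thevenize the base divider: V_Th = V_CC·R_2/(R_1+R_2) = 22×3.3/25.3 = 2.87 V, R_Th = R_1‖R_2 = 2.87 kΩ.
Base-emitter loop: V_Th = I_B·R_Th + V_BE + (β+1)I_B·R_E, so I_B = (2.87 − 0.7) / (2.87 + 201×1) = 0.0106 mA.
I_C = β·I_B = 200×0.0106 = 2.13 mA, and I_E = (β+1)I_B = 2.14 mA.
V_CE = V_CC − I_C·R_C − I_E·R_E = 22 − 2.13×1 − 2.14×1 = 17.7 V.
V_CE = 17.7 V > 0.2 V confirms active-region operation.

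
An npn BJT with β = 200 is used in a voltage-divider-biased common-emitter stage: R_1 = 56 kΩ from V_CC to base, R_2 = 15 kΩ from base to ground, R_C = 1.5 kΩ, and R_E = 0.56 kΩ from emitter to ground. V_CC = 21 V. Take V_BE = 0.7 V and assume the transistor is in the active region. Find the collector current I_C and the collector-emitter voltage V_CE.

Thevenize the base divider: V_Th = V_CC·R_2/(R_1+R_2) = 21×15/71 = 4.44 V, R_Th = R_1‖R_2 = 11.8 kΩ.
Base-emitter loop: V_Th = I_B·R_Th + V_BE + (β+1)I_B·R_E, so I_B = (4.44 − 0.7) / (11.8 + 201×0.56) = 0.03 mA.
I_C = β·I_B = 200×0.03 = 6.01 mA, and I_E = (β+1)I_B = 6.04 mA.
V_CE = V_CC − I_C·R_C − I_E·R_E = 21 − 6.01×1.5 − 6.04×0.56 = 8.61 V.
V_CE = 8.61 V > 0.2 V confirms active-region operation.

I_C ≈ 6 mA, V_CE ≈ 8.6 V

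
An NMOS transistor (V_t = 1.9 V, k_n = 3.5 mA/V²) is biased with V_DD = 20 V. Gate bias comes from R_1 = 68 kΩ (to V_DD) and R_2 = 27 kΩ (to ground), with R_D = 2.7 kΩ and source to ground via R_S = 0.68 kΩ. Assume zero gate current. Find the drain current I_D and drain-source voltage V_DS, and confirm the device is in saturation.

V_G = V_DD·R_2/(R_1+R_2) = 20×27/95 = 5.68 V.
Assume saturation: I_D = (k_n/2)(V_GS − V_t)² with V_GS = V_G − I_D·R_S = 5.68 − 0.68·I_D.
Substituting gives 0.809·I_D² − 10·I_D + 25.1 = 0, with roots I_D = 3.49 or 8.88 mA.
The root I_D = 8.88 mA gives V_GS = -0.352 V ≤ V_t, so take I_D = 3.49 mA.
Then V_GS = 3.31 V and V_DS = V_DD − I_D(R_D+R_S) = 20 − 3.49×3.38 = 8.21 V.
Saturation requires V_DS ≥ V_GS − V_t = 1.41 V; 8.21 ≥ 1.41 ✓.

I_D ≈ 3.5 mA, V_DS ≈ 8.2 V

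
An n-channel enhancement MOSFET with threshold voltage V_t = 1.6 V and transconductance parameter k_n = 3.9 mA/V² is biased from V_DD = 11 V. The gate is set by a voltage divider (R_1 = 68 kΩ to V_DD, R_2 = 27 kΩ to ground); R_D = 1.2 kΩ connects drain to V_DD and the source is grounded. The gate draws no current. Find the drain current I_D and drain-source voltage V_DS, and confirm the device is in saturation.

I_D ≈ 4.5 mA, V_DS ≈ 5.5 V

V_G = V_DD·R_2/(R_1+R_2) = 11×27/95 = 3.13 V. With the source grounded, V_GS = V_G = 3.13 V.
Assume saturation: I_D = (k_n/2)(V_GS − V_t)² = (3.9/2)×(3.13 − 1.6)² = 1.95×1.53² = 4.54 mA.
V_DS = V_DD − I_D·R_D = 11 − 4.54×1.2 = 5.55 V.
Saturation requires V_DS ≥ V_GS − V_t = 1.53 V; 5.55 ≥ 1.53 ✓.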